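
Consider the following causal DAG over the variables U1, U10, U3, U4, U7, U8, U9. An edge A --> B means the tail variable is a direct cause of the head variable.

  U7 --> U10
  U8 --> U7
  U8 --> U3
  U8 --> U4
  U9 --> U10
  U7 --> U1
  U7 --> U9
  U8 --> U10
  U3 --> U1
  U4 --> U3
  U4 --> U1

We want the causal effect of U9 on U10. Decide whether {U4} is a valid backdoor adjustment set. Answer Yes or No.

No

Backdoor paths from U9 to U10 (paths whose first edge points into U9):
  P1: U9 <- U7 <- U8 -> U10
  P2: U9 <- U7 -> U1 <- U4 <- U8 -> U10
  P3: U9 <- U7 -> U1 <- U4 -> U3 <- U8 -> U10
  P4: U9 <- U7 -> U1 <- U3 <- U8 -> U10
  P5: U9 <- U7 -> U1 <- U3 <- U4 <- U8 -> U10
  P6: U9 <- U7 -> U10
Condition 1 (no descendant of U9 in the set): holds — descendants of U9 are {U10}; none are in {U4}.
Condition 2 (every backdoor path blocked by {U4}):
  P1: open — no interior node is in the conditioning set.
  P2: blocked at collider U1 (neither it nor any descendant is in the conditioning set).
  P3: blocked at collider U1 (neither it nor any descendant is in the conditioning set).
  P4: blocked at collider U1 (neither it nor any descendant is in the conditioning set).
  P5: blocked at collider U1 (neither it nor any descendant is in the conditioning set).
  P6: open — no interior node is in the conditioning set.
{U4} does not satisfy the backdoor criterion.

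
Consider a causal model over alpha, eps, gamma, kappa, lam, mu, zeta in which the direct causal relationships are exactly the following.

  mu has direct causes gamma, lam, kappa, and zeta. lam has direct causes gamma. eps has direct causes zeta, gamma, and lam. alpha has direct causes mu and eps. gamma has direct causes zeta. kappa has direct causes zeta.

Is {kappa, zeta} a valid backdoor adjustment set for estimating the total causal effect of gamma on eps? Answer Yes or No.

Backdoor paths from gamma to eps (paths whose first edge points into gamma):
  P1: gamma <- zeta -> kappa -> mu <- lam -> eps
  P2: gamma <- zeta -> kappa -> mu -> alpha <- eps
  P3: gamma <- zeta -> eps
  P4: gamma <- zeta -> mu <- lam -> eps
  P5: gamma <- zeta -> mu -> alpha <- eps
Condition 1 (no descendant of gamma in the set): holds — descendants of gamma are {alpha, eps, lam, mu}; none are in {kappa, zeta}.
Condition 2 (every backdoor path blocked by {kappa, zeta}):
  P1: blocked at fork node zeta ∈ conditioning set.
  P2: blocked at fork node zeta ∈ conditioning set.
  P3: blocked at fork node zeta ∈ conditioning set.
  P4: blocked at fork node zeta ∈ conditioning set.
  P5: blocked at fork node zeta ∈ conditioning set.
{kappa, zeta} satisfies the backdoor criterion.

Yes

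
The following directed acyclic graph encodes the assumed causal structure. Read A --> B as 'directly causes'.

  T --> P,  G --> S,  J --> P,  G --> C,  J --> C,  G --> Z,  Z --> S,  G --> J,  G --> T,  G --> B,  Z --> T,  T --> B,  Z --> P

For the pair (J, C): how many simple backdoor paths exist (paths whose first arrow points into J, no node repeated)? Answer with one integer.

A backdoor path from J to C is any simple undirected path whose first edge points into J (i.e. leaves J via a parent).
Parents of J: {G}.
Enumerating:
  P1: J <- G -> C
That exhausts the simple backdoor paths. Count: 1.

1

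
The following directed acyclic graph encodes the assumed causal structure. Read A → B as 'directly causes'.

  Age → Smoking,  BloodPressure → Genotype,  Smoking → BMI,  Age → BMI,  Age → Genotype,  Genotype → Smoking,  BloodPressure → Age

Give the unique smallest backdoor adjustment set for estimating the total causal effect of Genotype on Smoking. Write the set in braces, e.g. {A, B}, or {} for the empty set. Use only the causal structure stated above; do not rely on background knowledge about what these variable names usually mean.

{Age}

Variables eligible for adjustment (non-descendants of Genotype, excluding Genotype and Smoking): {Age, BloodPressure}.
Backdoor paths from Genotype to Smoking:
  P1: Genotype <- BloodPressure -> Age -> Smoking
  P2: Genotype <- BloodPressure -> Age -> BMI <- Smoking
  P3: Genotype <- Age -> Smoking
  P4: Genotype <- Age -> BMI <- Smoking
The empty set is not sufficient: P1 (Genotype <- BloodPressure -> Age -> Smoking) has no collider blocking it and no conditioned non-collider, so it is open.
Try {Age}:
  P1: blocked at chain node Age ∈ conditioning set.
  P2: blocked at chain node Age ∈ conditioning set.
  P3: blocked at fork node Age ∈ conditioning set.
  P4: blocked at fork node Age ∈ conditioning set.
{Age} contains no descendant of Genotype and blocks every backdoor path.
No other singleton works — e.g. {BloodPressure} leaves P3 open — so {Age} is the unique smallest valid adjustment set.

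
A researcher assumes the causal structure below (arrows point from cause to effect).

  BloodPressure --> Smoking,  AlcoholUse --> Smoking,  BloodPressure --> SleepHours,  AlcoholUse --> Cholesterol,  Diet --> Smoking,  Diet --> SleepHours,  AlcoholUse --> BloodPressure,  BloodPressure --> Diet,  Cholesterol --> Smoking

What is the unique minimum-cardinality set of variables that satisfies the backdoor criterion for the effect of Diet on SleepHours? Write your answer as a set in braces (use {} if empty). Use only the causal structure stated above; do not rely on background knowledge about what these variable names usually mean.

{BloodPressure}

Variables eligible for adjustment (non-descendants of Diet, excluding Diet and SleepHours): {AlcoholUse, BloodPressure, Cholesterol}.
Backdoor paths from Diet to SleepHours:
  P1: Diet <- BloodPressure -> SleepHours
The empty set is not sufficient: P1 (Diet <- BloodPressure -> SleepHours) has no collider blocking it and no conditioned non-collider, so it is open.
Try {BloodPressure}:
  P1: blocked at fork node BloodPressure ∈ conditioning set.
{BloodPressure} contains no descendant of Diet and blocks every backdoor path.
No other singleton works — e.g. {AlcoholUse} leaves P1 open — so {BloodPressure} is the unique smallest valid adjustment set.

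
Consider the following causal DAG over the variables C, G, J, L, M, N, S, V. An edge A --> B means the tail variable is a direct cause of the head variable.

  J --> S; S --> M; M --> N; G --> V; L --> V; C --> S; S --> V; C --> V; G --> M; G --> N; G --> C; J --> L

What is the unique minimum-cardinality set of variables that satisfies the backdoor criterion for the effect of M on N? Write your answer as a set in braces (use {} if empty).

Variables eligible for adjustment (non-descendants of M, excluding M and N): {C, G, J, L, S, V}.
Backdoor paths from M to N:
  P1: M <- G -> N
  P2: M <- S <- J -> L -> V <- G -> N
  P3: M <- S <- J -> L -> V <- C <- G -> N
  P4: M <- S <- C <- G -> N
  P5: M <- S <- C -> V <- G -> N
  P6: M <- S -> V <- G -> N
  P7: M <- S -> V <- C <- G -> N
The empty set is not sufficient: P1 (M <- G -> N) has no collider blocking it and no conditioned non-collider, so it is open.
Try {G}:
  P1: blocked at fork node G ∈ conditioning set.
  P2: blocked at collider V (neither it nor any descendant is in the conditioning set).
  P3: blocked at collider V (neither it nor any descendant is in the conditioning set).
  P4: blocked at fork node G ∈ conditioning set.
  P5: blocked at collider V (neither it nor any descendant is in the conditioning set).
  P6: blocked at collider V (neither it nor any descendant is in the conditioning set).
  P7: blocked at collider V (neither it nor any descendant is in the conditioning set).
{G} contains no descendant of M and blocks every backdoor path.
No other singleton works — e.g. {J} leaves P1 open — so {G} is the unique smallest valid adjustment set.

{G}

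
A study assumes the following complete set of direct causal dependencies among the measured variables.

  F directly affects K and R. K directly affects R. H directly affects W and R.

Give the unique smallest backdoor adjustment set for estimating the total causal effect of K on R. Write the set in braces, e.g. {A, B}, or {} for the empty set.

{F}

Variables eligible for adjustment (non-descendants of K, excluding K and R): {F, H, W}.
Backdoor paths from K to R:
  P1: K <- F -> R
The empty set is not sufficient: P1 (K <- F -> R) has no collider blocking it and no conditioned non-collider, so it is open.
Try {F}:
  P1: blocked at fork node F ∈ conditioning set.
{F} contains no descendant of K and blocks every backdoor path.
No other singleton works — e.g. {H} leaves P1 open — so {F} is the unique smallest valid adjustment set.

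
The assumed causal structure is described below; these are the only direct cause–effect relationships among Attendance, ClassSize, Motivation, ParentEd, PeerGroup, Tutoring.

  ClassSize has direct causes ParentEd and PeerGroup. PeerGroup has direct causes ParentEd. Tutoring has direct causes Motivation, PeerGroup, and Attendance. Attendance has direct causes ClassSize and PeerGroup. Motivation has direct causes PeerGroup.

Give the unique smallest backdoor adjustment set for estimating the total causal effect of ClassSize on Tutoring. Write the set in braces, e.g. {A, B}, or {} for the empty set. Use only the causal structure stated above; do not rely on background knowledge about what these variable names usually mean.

Variables eligible for adjustment (non-descendants of ClassSize, excluding ClassSize and Tutoring): {Motivation, ParentEd, PeerGroup}.
Backdoor paths from ClassSize to Tutoring:
  P1: ClassSize <- ParentEd -> PeerGroup -> Motivation -> Tutoring
  P2: ClassSize <- ParentEd -> PeerGroup -> Attendance -> Tutoring
  P3: ClassSize <- ParentEd -> PeerGroup -> Tutoring
  P4: ClassSize <- PeerGroup -> Motivation -> Tutoring
  P5: ClassSize <- PeerGroup -> Attendance -> Tutoring
  P6: ClassSize <- PeerGroup -> Tutoring
The empty set is not sufficient: P1 (ClassSize <- ParentEd -> PeerGroup -> Motivation -> Tutoring) has no collider blocking it and no conditioned non-collider, so it is open.
Try {PeerGroup}:
  P1: blocked at chain node PeerGroup ∈ conditioning set.
  P2: blocked at chain node PeerGroup ∈ conditioning set.
  P3: blocked at chain node PeerGroup ∈ conditioning set.
  P4: blocked at fork node PeerGroup ∈ conditioning set.
  P5: blocked at fork node PeerGroup ∈ conditioning set.
  P6: blocked at fork node PeerGroup ∈ conditioning set.
{PeerGroup} contains no descendant of ClassSize and blocks every backdoor path.
No other singleton works — e.g. {ParentEd} leaves P4 open — so {PeerGroup} is the unique smallest valid adjustment set.

{PeerGroup}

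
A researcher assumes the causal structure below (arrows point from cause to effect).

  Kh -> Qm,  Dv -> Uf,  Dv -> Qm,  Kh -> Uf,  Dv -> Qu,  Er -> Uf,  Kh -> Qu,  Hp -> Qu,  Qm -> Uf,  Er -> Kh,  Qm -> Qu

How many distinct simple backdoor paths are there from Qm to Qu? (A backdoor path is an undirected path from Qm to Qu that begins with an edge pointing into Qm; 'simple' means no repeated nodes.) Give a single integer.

6

A backdoor path from Qm to Qu is any simple undirected path whose first edge points into Qm (i.e. leaves Qm via a parent).
Parents of Qm: {Dv, Kh}.
Enumerating:
  P1: Qm <- Kh <- Er -> Uf <- Dv -> Qu
  P2: Qm <- Kh -> Uf <- Dv -> Qu
  P3: Qm <- Kh -> Qu
  P4: Qm <- Dv -> Uf <- Er -> Kh -> Qu
  P5: Qm <- Dv -> Uf <- Kh -> Qu
  P6: Qm <- Dv -> Qu
That exhausts the simple backdoor paths. Count: 6.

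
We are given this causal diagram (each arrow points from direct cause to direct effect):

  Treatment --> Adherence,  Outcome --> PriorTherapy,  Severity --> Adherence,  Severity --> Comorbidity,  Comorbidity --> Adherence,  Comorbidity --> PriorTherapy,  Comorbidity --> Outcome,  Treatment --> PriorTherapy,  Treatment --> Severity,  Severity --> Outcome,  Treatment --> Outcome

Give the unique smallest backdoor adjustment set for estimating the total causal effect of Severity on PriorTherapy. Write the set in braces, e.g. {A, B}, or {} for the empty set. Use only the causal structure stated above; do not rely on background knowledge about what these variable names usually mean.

{Treatment}

Variables eligible for adjustment (non-descendants of Severity, excluding Severity and PriorTherapy): {Treatment}.
Backdoor paths from Severity to PriorTherapy:
  P1: Severity <- Treatment -> Adherence <- Comorbidity -> Outcome -> PriorTherapy
  P2: Severity <- Treatment -> Adherence <- Comorbidity -> PriorTherapy
  P3: Severity <- Treatment -> Outcome <- Comorbidity -> PriorTherapy
  P4: Severity <- Treatment -> Outcome -> PriorTherapy
  P5: Severity <- Treatment -> PriorTherapy
The empty set is not sufficient: P4 (Severity <- Treatment -> Outcome -> PriorTherapy) has no collider blocking it and no conditioned non-collider, so it is open.
Try {Treatment}:
  P1: blocked at fork node Treatment ∈ conditioning set.
  P2: blocked at fork node Treatment ∈ conditioning set.
  P3: blocked at fork node Treatment ∈ conditioning set.
  P4: blocked at fork node Treatment ∈ conditioning set.
  P5: blocked at fork node Treatment ∈ conditioning set.
{Treatment} contains no descendant of Severity and blocks every backdoor path.
{Treatment} is the unique smallest valid adjustment set.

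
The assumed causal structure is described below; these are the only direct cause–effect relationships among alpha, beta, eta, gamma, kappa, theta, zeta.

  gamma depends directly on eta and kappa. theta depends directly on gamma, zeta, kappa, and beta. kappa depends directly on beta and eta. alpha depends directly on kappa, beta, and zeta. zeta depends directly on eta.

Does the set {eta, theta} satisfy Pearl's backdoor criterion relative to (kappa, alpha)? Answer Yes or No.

No

Backdoor paths from kappa to alpha (paths whose first edge points into kappa):
  P1: kappa <- eta -> zeta -> alpha
  P2: kappa <- eta -> zeta -> theta <- beta -> alpha
  P3: kappa <- eta -> gamma -> theta <- zeta -> alpha
  P4: kappa <- eta -> gamma -> theta <- beta -> alpha
  P5: kappa <- beta -> alpha
  P6: kappa <- beta -> theta <- zeta -> alpha
  P7: kappa <- beta -> theta <- gamma <- eta -> zeta -> alpha
Condition 1 (no descendant of kappa in the set): FAILS — theta is a descendant of kappa.
Condition 2 (every backdoor path blocked by {eta, theta}):
  P1: blocked at fork node eta ∈ conditioning set.
  P2: blocked at fork node eta ∈ conditioning set.
  P3: blocked at fork node eta ∈ conditioning set.
  P4: blocked at fork node eta ∈ conditioning set.
  P5: open — no interior node is in the conditioning set.
  P6: open — collider(s) theta are conditioned on (or have a conditioned descendant) and no non-collider on the path is in the set.
  P7: blocked at fork node eta ∈ conditioning set.
{eta, theta} does not satisfy the backdoor criterion.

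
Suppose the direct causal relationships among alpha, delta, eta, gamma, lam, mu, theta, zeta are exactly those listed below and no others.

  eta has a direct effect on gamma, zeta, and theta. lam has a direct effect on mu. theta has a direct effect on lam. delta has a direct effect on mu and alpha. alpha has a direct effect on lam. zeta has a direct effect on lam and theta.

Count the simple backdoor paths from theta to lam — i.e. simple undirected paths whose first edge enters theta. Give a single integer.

A backdoor path from theta to lam is any simple undirected path whose first edge points into theta (i.e. leaves theta via a parent).
Parents of theta: {eta, zeta}.
Enumerating:
  P1: theta <- eta -> zeta -> lam
  P2: theta <- zeta -> lam
That exhausts the simple backdoor paths. Count: 2.

2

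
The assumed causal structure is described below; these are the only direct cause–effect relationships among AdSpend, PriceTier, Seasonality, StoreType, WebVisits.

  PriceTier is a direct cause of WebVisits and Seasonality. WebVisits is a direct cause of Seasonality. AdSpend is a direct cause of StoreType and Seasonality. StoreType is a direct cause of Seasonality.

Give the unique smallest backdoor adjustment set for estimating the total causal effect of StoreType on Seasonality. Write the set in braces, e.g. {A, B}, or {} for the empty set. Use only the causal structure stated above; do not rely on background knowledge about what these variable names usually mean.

Variables eligible for adjustment (non-descendants of StoreType, excluding StoreType and Seasonality): {AdSpend, PriceTier, WebVisits}.
Backdoor paths from StoreType to Seasonality:
  P1: StoreType <- AdSpend -> Seasonality
The empty set is not sufficient: P1 (StoreType <- AdSpend -> Seasonality) has no collider blocking it and no conditioned non-collider, so it is open.
Try {AdSpend}:
  P1: blocked at fork node AdSpend ∈ conditioning set.
{AdSpend} contains no descendant of StoreType and blocks every backdoor path.
No other singleton works — e.g. {PriceTier} leaves P1 open — so {AdSpend} is the unique smallest valid adjustment set.

{AdSpend}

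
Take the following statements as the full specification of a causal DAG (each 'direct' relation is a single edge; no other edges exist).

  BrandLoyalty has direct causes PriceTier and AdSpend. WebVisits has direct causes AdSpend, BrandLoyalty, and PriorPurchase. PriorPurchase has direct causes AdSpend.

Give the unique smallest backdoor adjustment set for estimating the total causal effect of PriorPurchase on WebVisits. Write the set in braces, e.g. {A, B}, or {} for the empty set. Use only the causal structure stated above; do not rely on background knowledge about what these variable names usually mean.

{AdSpend}

Variables eligible for adjustment (non-descendants of PriorPurchase, excluding PriorPurchase and WebVisits): {AdSpend, BrandLoyalty, PriceTier}.
Backdoor paths from PriorPurchase to WebVisits:
  P1: PriorPurchase <- AdSpend -> BrandLoyalty -> WebVisits
  P2: PriorPurchase <- AdSpend -> WebVisits
The empty set is not sufficient: P1 (PriorPurchase <- AdSpend -> BrandLoyalty -> WebVisits) has no collider blocking it and no conditioned non-collider, so it is open.
Try {AdSpend}:
  P1: blocked at fork node AdSpend ∈ conditioning set.
  P2: blocked at fork node AdSpend ∈ conditioning set.
{AdSpend} contains no descendant of PriorPurchase and blocks every backdoor path.
No other singleton works — e.g. {PriceTier} leaves P1 open — so {AdSpend} is the unique smallest valid adjustment set.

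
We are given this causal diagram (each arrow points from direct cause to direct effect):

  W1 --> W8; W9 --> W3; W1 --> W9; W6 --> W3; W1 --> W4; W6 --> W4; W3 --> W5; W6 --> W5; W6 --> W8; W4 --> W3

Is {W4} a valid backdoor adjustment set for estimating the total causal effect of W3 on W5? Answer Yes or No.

Backdoor paths from W3 to W5 (paths whose first edge points into W3):
  P1: W3 <- W6 -> W5
  P2: W3 <- W4 <- W6 -> W5
  P3: W3 <- W4 <- W1 -> W8 <- W6 -> W5
  P4: W3 <- W9 <- W1 -> W4 <- W6 -> W5
  P5: W3 <- W9 <- W1 -> W8 <- W6 -> W5
Condition 1 (no descendant of W3 in the set): holds — descendants of W3 are {W5}; none are in {W4}.
Condition 2 (every backdoor path blocked by {W4}):
  P1: open — no interior node is in the conditioning set.
  P2: blocked at chain node W4 ∈ conditioning set.
  P3: blocked at chain node W4 ∈ conditioning set.
  P4: open — collider(s) W4 are conditioned on (or have a conditioned descendant) and no non-collider on the path is in the set.
  P5: blocked at collider W8 (neither it nor any descendant is in the conditioning set).
{W4} does not satisfy the backdoor criterion.

No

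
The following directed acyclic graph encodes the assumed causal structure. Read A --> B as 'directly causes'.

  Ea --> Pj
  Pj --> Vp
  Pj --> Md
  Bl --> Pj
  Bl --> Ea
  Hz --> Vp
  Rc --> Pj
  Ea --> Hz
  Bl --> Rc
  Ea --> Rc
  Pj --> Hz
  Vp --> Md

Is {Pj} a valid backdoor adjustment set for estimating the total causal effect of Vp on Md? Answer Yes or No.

Yes

Backdoor paths from Vp to Md (paths whose first edge points into Vp):
  P1: Vp <- Pj -> Md
  P2: Vp <- Hz <- Ea <- Bl -> Rc -> Pj -> Md
  P3: Vp <- Hz <- Ea <- Bl -> Pj -> Md
  P4: Vp <- Hz <- Ea -> Rc <- Bl -> Pj -> Md
  P5: Vp <- Hz <- Ea -> Rc -> Pj -> Md
  P6: Vp <- Hz <- Ea -> Pj -> Md
  P7: Vp <- Hz <- Pj -> Md
Condition 1 (no descendant of Vp in the set): holds — descendants of Vp are {Md}; none are in {Pj}.
Condition 2 (every backdoor path blocked by {Pj}):
  P1: blocked at fork node Pj ∈ conditioning set.
  P2: blocked at chain node Pj ∈ conditioning set.
  P3: blocked at chain node Pj ∈ conditioning set.
  P4: blocked at chain node Pj ∈ conditioning set.
  P5: blocked at chain node Pj ∈ conditioning set.
  P6: blocked at chain node Pj ∈ conditioning set.
  P7: blocked at fork node Pj ∈ conditioning set.
{Pj} satisfies the backdoor criterion.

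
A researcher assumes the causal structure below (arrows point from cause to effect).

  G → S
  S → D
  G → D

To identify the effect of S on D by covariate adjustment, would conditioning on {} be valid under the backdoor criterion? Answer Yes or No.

No

Backdoor paths from S to D (paths whose first edge points into S):
  P1: S <- G -> D
Condition 1 (no descendant of S in the set): holds — descendants of S are {D}; none are in {}.
Condition 2 (every backdoor path blocked by {}):
  P1: open — no interior node is in the conditioning set.
{} does not satisfy the backdoor criterion.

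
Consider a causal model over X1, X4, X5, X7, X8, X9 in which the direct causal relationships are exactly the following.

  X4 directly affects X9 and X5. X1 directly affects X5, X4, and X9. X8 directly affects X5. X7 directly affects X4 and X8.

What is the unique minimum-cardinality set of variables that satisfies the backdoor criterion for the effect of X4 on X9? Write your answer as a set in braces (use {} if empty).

Variables eligible for adjustment (non-descendants of X4, excluding X4 and X9): {X1, X7, X8}.
Backdoor paths from X4 to X9:
  P1: X4 <- X1 -> X9
  P2: X4 <- X7 -> X8 -> X5 <- X1 -> X9
The empty set is not sufficient: P1 (X4 <- X1 -> X9) has no collider blocking it and no conditioned non-collider, so it is open.
Try {X1}:
  P1: blocked at fork node X1 ∈ conditioning set.
  P2: blocked at collider X5 (neither it nor any descendant is in the conditioning set).
{X1} contains no descendant of X4 and blocks every backdoor path.
No other singleton works — e.g. {X7} leaves P1 open — so {X1} is the unique smallest valid adjustment set.

{X1}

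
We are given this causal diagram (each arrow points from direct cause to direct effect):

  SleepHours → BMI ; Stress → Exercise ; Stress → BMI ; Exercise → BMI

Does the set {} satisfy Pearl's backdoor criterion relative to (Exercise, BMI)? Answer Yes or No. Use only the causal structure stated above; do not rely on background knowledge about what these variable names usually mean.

No

Backdoor paths from Exercise to BMI (paths whose first edge points into Exercise):
  P1: Exercise <- Stress -> BMI
Condition 1 (no descendant of Exercise in the set): holds — descendants of Exercise are {BMI}; none are in {}.
Condition 2 (every backdoor path blocked by {}):
  P1: open — no interior node is in the conditioning set.
{} does not satisfy the backdoor criterion.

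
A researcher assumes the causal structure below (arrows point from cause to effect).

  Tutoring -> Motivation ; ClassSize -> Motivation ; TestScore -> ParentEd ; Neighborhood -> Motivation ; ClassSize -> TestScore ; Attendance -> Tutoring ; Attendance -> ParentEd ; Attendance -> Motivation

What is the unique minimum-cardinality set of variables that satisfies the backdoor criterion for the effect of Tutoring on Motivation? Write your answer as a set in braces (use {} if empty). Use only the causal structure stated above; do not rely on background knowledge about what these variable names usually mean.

Variables eligible for adjustment (non-descendants of Tutoring, excluding Tutoring and Motivation): {Attendance, ClassSize, Neighborhood, ParentEd, TestScore}.
Backdoor paths from Tutoring to Motivation:
  P1: Tutoring <- Attendance -> Motivation
  P2: Tutoring <- Attendance -> ParentEd <- TestScore <- ClassSize -> Motivation
The empty set is not sufficient: P1 (Tutoring <- Attendance -> Motivation) has no collider blocking it and no conditioned non-collider, so it is open.
Try {Attendance}:
  P1: blocked at fork node Attendance ∈ conditioning set.
  P2: blocked at fork node Attendance ∈ conditioning set.
{Attendance} contains no descendant of Tutoring and blocks every backdoor path.
No other singleton works — e.g. {ClassSize} leaves P1 open — so {Attendance} is the unique smallest valid adjustment set.

{Attendance}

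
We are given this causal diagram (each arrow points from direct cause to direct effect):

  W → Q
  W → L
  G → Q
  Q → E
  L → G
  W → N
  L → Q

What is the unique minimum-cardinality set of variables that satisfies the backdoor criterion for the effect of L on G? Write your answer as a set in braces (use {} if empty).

Variables eligible for adjustment (non-descendants of L, excluding L and G): {N, W}.
Backdoor paths from L to G:
  P1: L <- W -> Q <- G
Each backdoor path contains an unconditioned collider, so every path is already blocked with the empty conditioning set:
  P1: blocked at collider Q (neither it nor any descendant is in the conditioning set).
The empty set is therefore the unique smallest valid set.

{}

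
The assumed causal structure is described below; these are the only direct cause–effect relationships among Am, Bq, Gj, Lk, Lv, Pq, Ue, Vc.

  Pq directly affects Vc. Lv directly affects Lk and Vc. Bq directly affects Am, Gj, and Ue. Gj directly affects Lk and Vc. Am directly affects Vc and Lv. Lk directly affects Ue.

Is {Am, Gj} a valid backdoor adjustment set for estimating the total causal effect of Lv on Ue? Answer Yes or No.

Backdoor paths from Lv to Ue (paths whose first edge points into Lv):
  P1: Lv <- Am <- Bq -> Gj -> Lk -> Ue
  P2: Lv <- Am <- Bq -> Ue
  P3: Lv <- Am -> Vc <- Gj <- Bq -> Ue
  P4: Lv <- Am -> Vc <- Gj -> Lk -> Ue
Condition 1 (no descendant of Lv in the set): holds — descendants of Lv are {Lk, Ue, Vc}; none are in {Am, Gj}.
Condition 2 (every backdoor path blocked by {Am, Gj}):
  P1: blocked at chain node Am ∈ conditioning set.
  P2: blocked at chain node Am ∈ conditioning set.
  P3: blocked at fork node Am ∈ conditioning set.
  P4: blocked at fork node Am ∈ conditioning set.
{Am, Gj} satisfies the backdoor criterion.

Yes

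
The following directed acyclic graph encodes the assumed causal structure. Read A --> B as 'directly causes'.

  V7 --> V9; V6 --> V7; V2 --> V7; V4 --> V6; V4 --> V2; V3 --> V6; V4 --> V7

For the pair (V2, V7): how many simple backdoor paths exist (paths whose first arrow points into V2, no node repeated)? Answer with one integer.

2

A backdoor path from V2 to V7 is any simple undirected path whose first edge points into V2 (i.e. leaves V2 via a parent).
Parents of V2: {V4}.
Enumerating:
  P1: V2 <- V4 -> V6 -> V7
  P2: V2 <- V4 -> V7
That exhausts the simple backdoor paths. Count: 2.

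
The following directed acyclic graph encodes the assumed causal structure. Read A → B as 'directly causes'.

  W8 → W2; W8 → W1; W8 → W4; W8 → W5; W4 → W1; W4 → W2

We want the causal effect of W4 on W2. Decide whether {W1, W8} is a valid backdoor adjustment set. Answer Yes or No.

Backdoor paths from W4 to W2 (paths whose first edge points into W4):
  P1: W4 <- W8 -> W2
Condition 1 (no descendant of W4 in the set): FAILS — W1 is a descendant of W4.
Condition 2 (every backdoor path blocked by {W1, W8}):
  P1: blocked at fork node W8 ∈ conditioning set.
{W1, W8} does not satisfy the backdoor criterion.

No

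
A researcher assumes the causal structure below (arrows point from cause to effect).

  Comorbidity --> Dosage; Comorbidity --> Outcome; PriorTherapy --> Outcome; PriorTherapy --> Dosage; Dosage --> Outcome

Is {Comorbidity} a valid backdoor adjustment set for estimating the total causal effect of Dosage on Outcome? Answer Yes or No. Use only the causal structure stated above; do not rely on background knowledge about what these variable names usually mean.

No

Backdoor paths from Dosage to Outcome (paths whose first edge points into Dosage):
  P1: Dosage <- Comorbidity -> Outcome
  P2: Dosage <- PriorTherapy -> Outcome
Condition 1 (no descendant of Dosage in the set): holds — descendants of Dosage are {Outcome}; none are in {Comorbidity}.
Condition 2 (every backdoor path blocked by {Comorbidity}):
  P1: blocked at fork node Comorbidity ∈ conditioning set.
  P2: open — no interior node is in the conditioning set.
{Comorbidity} does not satisfy the backdoor criterion.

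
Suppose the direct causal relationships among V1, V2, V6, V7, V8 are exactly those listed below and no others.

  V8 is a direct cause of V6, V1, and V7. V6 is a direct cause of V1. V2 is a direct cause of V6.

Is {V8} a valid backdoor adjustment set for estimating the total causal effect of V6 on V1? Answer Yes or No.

Backdoor paths from V6 to V1 (paths whose first edge points into V6):
  P1: V6 <- V8 -> V1
Condition 1 (no descendant of V6 in the set): holds — descendants of V6 are {V1}; none are in {V8}.
Condition 2 (every backdoor path blocked by {V8}):
  P1: blocked at fork node V8 ∈ conditioning set.
{V8} satisfies the backdoor criterion.

Yes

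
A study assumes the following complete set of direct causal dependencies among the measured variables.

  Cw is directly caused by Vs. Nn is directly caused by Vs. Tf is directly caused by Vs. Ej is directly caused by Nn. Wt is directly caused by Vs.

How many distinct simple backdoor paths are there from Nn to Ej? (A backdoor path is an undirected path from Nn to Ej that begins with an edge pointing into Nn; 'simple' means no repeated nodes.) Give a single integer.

0

A backdoor path from Nn to Ej is any simple undirected path whose first edge points into Nn (i.e. leaves Nn via a parent).
Parents of Nn: {Vs}.
No simple path from any parent of Nn reaches Ej without revisiting Nn, so there are no backdoor paths.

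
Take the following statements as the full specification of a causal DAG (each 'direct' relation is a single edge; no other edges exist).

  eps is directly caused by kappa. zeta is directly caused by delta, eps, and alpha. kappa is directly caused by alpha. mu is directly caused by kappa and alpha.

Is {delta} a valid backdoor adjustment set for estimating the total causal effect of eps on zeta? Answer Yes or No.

No

Backdoor paths from eps to zeta (paths whose first edge points into eps):
  P1: eps <- kappa <- alpha -> zeta
  P2: eps <- kappa -> mu <- alpha -> zeta
Condition 1 (no descendant of eps in the set): holds — descendants of eps are {zeta}; none are in {delta}.
Condition 2 (every backdoor path blocked by {delta}):
  P1: open — no interior node is in the conditioning set.
  P2: blocked at collider mu (neither it nor any descendant is in the conditioning set).
{delta} does not satisfy the backdoor criterion.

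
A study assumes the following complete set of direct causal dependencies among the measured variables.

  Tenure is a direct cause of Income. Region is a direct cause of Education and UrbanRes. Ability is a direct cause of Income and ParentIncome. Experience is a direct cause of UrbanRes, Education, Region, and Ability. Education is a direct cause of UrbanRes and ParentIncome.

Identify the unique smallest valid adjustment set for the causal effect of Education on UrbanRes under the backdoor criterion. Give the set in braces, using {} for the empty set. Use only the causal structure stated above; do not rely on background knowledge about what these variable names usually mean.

{Experience, Region}

Variables eligible for adjustment (non-descendants of Education, excluding Education and UrbanRes): {Ability, Experience, Income, Region, Tenure}.
Backdoor paths from Education to UrbanRes:
  P1: Education <- Experience -> Region -> UrbanRes
  P2: Education <- Experience -> UrbanRes
  P3: Education <- Region <- Experience -> UrbanRes
  P4: Education <- Region -> UrbanRes
The empty set is not sufficient: P1 (Education <- Experience -> Region -> UrbanRes) has no collider blocking it and no conditioned non-collider, so it is open.
Try {Experience, Region}:
  P1: blocked at fork node Experience ∈ conditioning set.
  P2: blocked at fork node Experience ∈ conditioning set.
  P3: blocked at chain node Region ∈ conditioning set.
  P4: blocked at fork node Region ∈ conditioning set.
{Experience, Region} contains no descendant of Education and blocks every backdoor path.
Every element of {Experience, Region} is needed (dropping Experience leaves P2 open; dropping Region leaves P4 open), so no proper subset is valid.
Among all size-2 subsets of the eligible variables, only {Experience, Region} blocks every backdoor path, so it is the unique smallest valid adjustment set.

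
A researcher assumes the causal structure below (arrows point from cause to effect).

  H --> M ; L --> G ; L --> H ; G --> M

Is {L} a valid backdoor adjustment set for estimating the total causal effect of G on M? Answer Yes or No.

Backdoor paths from G to M (paths whose first edge points into G):
  P1: G <- L -> H -> M
Condition 1 (no descendant of G in the set): holds — descendants of G are {M}; none are in {L}.
Condition 2 (every backdoor path blocked by {L}):
  P1: blocked at fork node L ∈ conditioning set.
{L} satisfies the backdoor criterion.

Yes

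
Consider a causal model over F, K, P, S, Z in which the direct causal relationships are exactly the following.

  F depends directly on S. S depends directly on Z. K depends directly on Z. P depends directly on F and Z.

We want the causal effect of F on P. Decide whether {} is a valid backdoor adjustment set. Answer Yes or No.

No

Backdoor paths from F to P (paths whose first edge points into F):
  P1: F <- S <- Z -> P
Condition 1 (no descendant of F in the set): holds — descendants of F are {P}; none are in {}.
Condition 2 (every backdoor path blocked by {}):
  P1: open — no interior node is in the conditioning set.
{} does not satisfy the backdoor criterion.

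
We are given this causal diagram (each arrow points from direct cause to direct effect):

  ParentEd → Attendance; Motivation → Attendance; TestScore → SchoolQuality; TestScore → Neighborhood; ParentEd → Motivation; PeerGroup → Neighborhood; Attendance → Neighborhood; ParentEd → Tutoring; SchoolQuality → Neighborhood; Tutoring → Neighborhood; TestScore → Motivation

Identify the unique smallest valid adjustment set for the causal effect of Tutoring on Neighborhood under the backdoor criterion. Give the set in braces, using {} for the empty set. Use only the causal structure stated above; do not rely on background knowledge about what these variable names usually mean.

Variables eligible for adjustment (non-descendants of Tutoring, excluding Tutoring and Neighborhood): {Attendance, Motivation, ParentEd, PeerGroup, SchoolQuality, TestScore}.
Backdoor paths from Tutoring to Neighborhood:
  P1: Tutoring <- ParentEd -> Motivation <- TestScore -> SchoolQuality -> Neighborhood
  P2: Tutoring <- ParentEd -> Motivation <- TestScore -> Neighborhood
  P3: Tutoring <- ParentEd -> Motivation -> Attendance -> Neighborhood
  P4: Tutoring <- ParentEd -> Attendance <- Motivation <- TestScore -> SchoolQuality -> Neighborhood
  P5: Tutoring <- ParentEd -> Attendance <- Motivation <- TestScore -> Neighborhood
  P6: Tutoring <- ParentEd -> Attendance -> Neighborhood
The empty set is not sufficient: P3 (Tutoring <- ParentEd -> Motivation -> Attendance -> Neighborhood) has no collider blocking it and no conditioned non-collider, so it is open.
Try {ParentEd}:
  P1: blocked at fork node ParentEd ∈ conditioning set.
  P2: blocked at fork node ParentEd ∈ conditioning set.
  P3: blocked at fork node ParentEd ∈ conditioning set.
  P4: blocked at fork node ParentEd ∈ conditioning set.
  P5: blocked at fork node ParentEd ∈ conditioning set.
  P6: blocked at fork node ParentEd ∈ conditioning set.
{ParentEd} contains no descendant of Tutoring and blocks every backdoor path.
No other singleton works — e.g. {TestScore} leaves P3 open — so {ParentEd} is the unique smallest valid adjustment set.

{ParentEd}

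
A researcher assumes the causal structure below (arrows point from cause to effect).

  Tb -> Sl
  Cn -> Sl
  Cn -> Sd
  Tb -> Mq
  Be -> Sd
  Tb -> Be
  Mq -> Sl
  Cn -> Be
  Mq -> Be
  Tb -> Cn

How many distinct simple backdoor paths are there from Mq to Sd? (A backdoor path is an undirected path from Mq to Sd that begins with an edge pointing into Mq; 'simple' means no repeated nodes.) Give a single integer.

6

A backdoor path from Mq to Sd is any simple undirected path whose first edge points into Mq (i.e. leaves Mq via a parent).
Parents of Mq: {Tb}.
Enumerating:
  P1: Mq <- Tb -> Cn -> Be -> Sd
  P2: Mq <- Tb -> Cn -> Sd
  P3: Mq <- Tb -> Be <- Cn -> Sd
  P4: Mq <- Tb -> Be -> Sd
  P5: Mq <- Tb -> Sl <- Cn -> Be -> Sd
  P6: Mq <- Tb -> Sl <- Cn -> Sd
That exhausts the simple backdoor paths. Count: 6.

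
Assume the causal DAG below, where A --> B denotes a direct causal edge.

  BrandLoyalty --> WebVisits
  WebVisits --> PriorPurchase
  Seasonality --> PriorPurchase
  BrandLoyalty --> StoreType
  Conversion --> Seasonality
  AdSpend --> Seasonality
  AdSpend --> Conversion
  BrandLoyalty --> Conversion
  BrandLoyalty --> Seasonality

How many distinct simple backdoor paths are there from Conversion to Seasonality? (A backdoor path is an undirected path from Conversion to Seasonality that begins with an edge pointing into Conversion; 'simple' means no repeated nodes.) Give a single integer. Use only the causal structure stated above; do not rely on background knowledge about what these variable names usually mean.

3

A backdoor path from Conversion to Seasonality is any simple undirected path whose first edge points into Conversion (i.e. leaves Conversion via a parent).
Parents of Conversion: {AdSpend, BrandLoyalty}.
Enumerating:
  P1: Conversion <- BrandLoyalty -> WebVisits -> PriorPurchase <- Seasonality
  P2: Conversion <- BrandLoyalty -> Seasonality
  P3: Conversion <- AdSpend -> Seasonality
That exhausts the simple backdoor paths. Count: 3.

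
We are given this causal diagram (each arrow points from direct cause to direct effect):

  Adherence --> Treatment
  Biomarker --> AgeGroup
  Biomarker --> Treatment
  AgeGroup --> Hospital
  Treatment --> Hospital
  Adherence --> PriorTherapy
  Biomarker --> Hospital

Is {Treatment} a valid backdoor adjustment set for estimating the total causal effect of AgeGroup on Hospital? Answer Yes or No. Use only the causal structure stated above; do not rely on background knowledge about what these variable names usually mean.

Backdoor paths from AgeGroup to Hospital (paths whose first edge points into AgeGroup):
  P1: AgeGroup <- Biomarker -> Treatment -> Hospital
  P2: AgeGroup <- Biomarker -> Hospital
Condition 1 (no descendant of AgeGroup in the set): holds — descendants of AgeGroup are {Hospital}; none are in {Treatment}.
Condition 2 (every backdoor path blocked by {Treatment}):
  P1: blocked at chain node Treatment ∈ conditioning set.
  P2: open — no interior node is in the conditioning set.
{Treatment} does not satisfy the backdoor criterion.

No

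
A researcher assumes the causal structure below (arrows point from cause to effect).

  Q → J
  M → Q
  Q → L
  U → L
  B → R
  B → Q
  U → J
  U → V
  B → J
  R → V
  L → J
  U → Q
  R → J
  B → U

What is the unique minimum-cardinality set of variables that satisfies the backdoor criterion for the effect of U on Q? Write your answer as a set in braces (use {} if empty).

Variables eligible for adjustment (non-descendants of U, excluding U and Q): {B, M, R}.
Backdoor paths from U to Q:
  P1: U <- B -> R -> J <- Q
  P2: U <- B -> R -> J <- L <- Q
  P3: U <- B -> Q
  P4: U <- B -> J <- Q
  P5: U <- B -> J <- L <- Q
The empty set is not sufficient: P3 (U <- B -> Q) has no collider blocking it and no conditioned non-collider, so it is open.
Try {B}:
  P1: blocked at fork node B ∈ conditioning set.
  P2: blocked at fork node B ∈ conditioning set.
  P3: blocked at fork node B ∈ conditioning set.
  P4: blocked at fork node B ∈ conditioning set.
  P5: blocked at fork node B ∈ conditioning set.
{B} contains no descendant of U and blocks every backdoor path.
No other singleton works — e.g. {M} leaves P3 open — so {B} is the unique smallest valid adjustment set.

{B}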